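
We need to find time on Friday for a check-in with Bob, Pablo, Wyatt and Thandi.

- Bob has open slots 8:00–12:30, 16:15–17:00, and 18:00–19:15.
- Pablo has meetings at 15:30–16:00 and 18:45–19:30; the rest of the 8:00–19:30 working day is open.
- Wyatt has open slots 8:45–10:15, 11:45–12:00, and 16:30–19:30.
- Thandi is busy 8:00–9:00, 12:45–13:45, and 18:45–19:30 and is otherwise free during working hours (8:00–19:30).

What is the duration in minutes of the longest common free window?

Pablo free within 08:00–19:30: 08:00–15:30, 16:00–18:45.
Thandi free within 08:00–19:30: 09:00–12:45, 13:45–18:45.
Bob ∩ Pablo: 08:00–12:30, 16:15–17:00, 18:00–18:45.
Bob ∩ Pablo ∩ Wyatt: 08:45–10:15, 11:45–12:00, 16:30–17:00, 18:00–18:45.
Bob ∩ Pablo ∩ Wyatt ∩ Thandi: 09:00–10:15, 11:45–12:00, 16:30–17:00, 18:00–18:45.
Common window lengths: 75, 15, 30, 45 min; longest is 75.

75 minutes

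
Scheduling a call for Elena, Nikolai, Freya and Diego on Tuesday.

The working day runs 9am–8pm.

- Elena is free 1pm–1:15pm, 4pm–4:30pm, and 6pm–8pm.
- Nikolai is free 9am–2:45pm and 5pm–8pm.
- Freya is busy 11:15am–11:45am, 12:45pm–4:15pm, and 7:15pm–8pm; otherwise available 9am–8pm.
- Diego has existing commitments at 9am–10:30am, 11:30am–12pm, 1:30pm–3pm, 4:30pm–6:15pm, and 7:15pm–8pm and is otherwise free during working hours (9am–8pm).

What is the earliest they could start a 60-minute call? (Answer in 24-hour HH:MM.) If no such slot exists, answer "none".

Freya free within 09:00–20:00: 09:00–11:15, 11:45–12:45, 16:15–19:15.
Diego free within 09:00–20:00: 10:30–11:30, 12:00–13:30, 15:00–16:30, 18:15–19:15.
Elena ∩ Nikolai: 13:00–13:15, 18:00–20:00.
Elena ∩ Nikolai ∩ Freya: 18:00–19:15.
Elena ∩ Nikolai ∩ Freya ∩ Diego: 18:15–19:15.
Windows ≥ 60 min: 18:15–19:15.
Earliest such window starts at 18:15.

18:15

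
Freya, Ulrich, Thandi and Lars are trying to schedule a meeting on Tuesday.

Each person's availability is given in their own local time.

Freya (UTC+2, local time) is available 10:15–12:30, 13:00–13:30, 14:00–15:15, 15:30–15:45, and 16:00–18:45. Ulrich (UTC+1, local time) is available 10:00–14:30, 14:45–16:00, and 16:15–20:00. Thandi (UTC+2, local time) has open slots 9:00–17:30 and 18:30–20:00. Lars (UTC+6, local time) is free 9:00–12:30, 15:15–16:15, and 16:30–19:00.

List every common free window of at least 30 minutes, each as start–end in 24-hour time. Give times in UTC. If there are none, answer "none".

Freya → UTC: 08:15–10:30, 11:00–11:30, 12:00–13:15, 13:30–13:45, 14:00–16:45.
Ulrich → UTC: 09:00–13:30, 13:45–15:00, 15:15–19:00.
Thandi → UTC: 07:00–15:30, 16:30–18:00.
Lars → UTC: 03:00–06:30, 09:15–10:15, 10:30–13:00.
Freya ∩ Ulrich: 09:00–10:30, 11:00–11:30, 12:00–13:15, 14:00–15:00, 15:15–16:45.
Freya ∩ Ulrich ∩ Thandi: 09:00–10:30, 11:00–11:30, 12:00–13:15, 14:00–15:00, 15:15–15:30, 16:30–16:45.
Freya ∩ Ulrich ∩ Thandi ∩ Lars: 09:15–10:15, 11:00–11:30, 12:00–13:00.
Windows ≥ 30 min: 09:15–10:15, 11:00–11:30, 12:00–13:00.

09:15–10:15, 11:00–11:30, 12:00–13:00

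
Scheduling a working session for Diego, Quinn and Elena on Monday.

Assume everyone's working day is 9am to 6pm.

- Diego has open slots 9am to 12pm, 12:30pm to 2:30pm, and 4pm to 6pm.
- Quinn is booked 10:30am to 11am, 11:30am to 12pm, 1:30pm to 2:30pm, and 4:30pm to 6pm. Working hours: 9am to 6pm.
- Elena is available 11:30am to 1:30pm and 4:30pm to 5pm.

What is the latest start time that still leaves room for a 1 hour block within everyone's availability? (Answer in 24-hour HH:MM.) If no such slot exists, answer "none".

Quinn free within 09:00–18:00: 09:00–10:30, 11:00–11:30, 12:00–13:30, 14:30–16:30.
Diego ∩ Quinn: 09:00–10:30, 11:00–11:30, 12:30–13:30, 16:00–16:30.
Diego ∩ Quinn ∩ Elena: 12:30–13:30.
Windows ≥ 60 min: 12:30–13:30.
Latest start in the last window 12:30–13:30 is 13:30 − 60 min = 12:30.

12:30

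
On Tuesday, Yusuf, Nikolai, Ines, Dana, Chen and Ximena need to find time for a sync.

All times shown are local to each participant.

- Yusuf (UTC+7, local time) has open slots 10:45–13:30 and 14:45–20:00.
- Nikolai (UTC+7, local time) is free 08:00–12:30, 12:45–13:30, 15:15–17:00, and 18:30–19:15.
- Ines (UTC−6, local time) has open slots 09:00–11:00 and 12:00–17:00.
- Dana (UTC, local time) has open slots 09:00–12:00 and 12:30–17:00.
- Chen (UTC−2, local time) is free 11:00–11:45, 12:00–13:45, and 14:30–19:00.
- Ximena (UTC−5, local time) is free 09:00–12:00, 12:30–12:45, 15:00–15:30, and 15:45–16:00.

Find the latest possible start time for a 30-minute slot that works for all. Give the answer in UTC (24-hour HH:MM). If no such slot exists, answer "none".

Yusuf → UTC: 03:45–06:30, 07:45–13:00.
Nikolai → UTC: 01:00–05:30, 05:45–06:30, 08:15–10:00, 11:30–12:15.
Ines → UTC: 15:00–17:00, 18:00–23:00.
Dana → UTC: 09:00–12:00, 12:30–17:00.
Chen → UTC: 13:00–13:45, 14:00–15:45, 16:30–21:00.
Ximena → UTC: 14:00–17:00, 17:30–17:45, 20:00–20:30, 20:45–21:00.
Yusuf ∩ Nikolai: 03:45–05:30, 05:45–06:30, 08:15–10:00, 11:30–12:15.
Yusuf ∩ Nikolai ∩ Ines: (none).
Yusuf ∩ Nikolai ∩ Ines ∩ Dana: (none).
Yusuf ∩ Nikolai ∩ Ines ∩ Dana ∩ Chen: (none).
Yusuf ∩ Nikolai ∩ Ines ∩ Dana ∩ Chen ∩ Ximena: (none).
Windows ≥ 30 min: (none).

none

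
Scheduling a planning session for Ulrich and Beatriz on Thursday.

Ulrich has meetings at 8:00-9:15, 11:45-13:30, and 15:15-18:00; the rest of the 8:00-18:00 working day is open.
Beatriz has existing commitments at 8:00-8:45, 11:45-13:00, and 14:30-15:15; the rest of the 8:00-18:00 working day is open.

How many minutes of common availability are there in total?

210 minutes

Ulrich free within 08:00–18:00: 09:15–11:45, 13:30–15:15.
Beatriz free within 08:00–18:00: 08:45–11:45, 13:00–14:30, 15:15–18:00.
Ulrich ∩ Beatriz: 09:15–11:45, 13:30–14:30.
Total common minutes: 150 + 60 = 210.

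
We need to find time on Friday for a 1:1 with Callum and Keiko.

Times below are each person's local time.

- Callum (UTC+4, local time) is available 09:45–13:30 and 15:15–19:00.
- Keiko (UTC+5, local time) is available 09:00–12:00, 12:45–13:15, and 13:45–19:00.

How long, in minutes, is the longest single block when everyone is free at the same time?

165 minutes

Callum → UTC: 05:45–09:30, 11:15–15:00.
Keiko → UTC: 04:00–07:00, 07:45–08:15, 08:45–14:00.
Callum ∩ Keiko: 05:45–07:00, 07:45–08:15, 08:45–09:30, 11:15–14:00.
Common window lengths: 75, 30, 45, 165 min; longest is 165.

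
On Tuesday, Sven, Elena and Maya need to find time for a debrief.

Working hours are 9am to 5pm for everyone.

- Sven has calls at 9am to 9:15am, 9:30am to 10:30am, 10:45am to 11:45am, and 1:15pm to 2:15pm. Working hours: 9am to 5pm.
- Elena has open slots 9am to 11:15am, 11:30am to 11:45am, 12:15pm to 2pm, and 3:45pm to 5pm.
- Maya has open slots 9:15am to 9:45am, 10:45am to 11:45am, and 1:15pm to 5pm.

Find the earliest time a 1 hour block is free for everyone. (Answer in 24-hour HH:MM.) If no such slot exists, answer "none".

15:45

Sven free within 09:00–17:00: 09:15–09:30, 10:30–10:45, 11:45–13:15, 14:15–17:00.
Sven ∩ Elena: 09:15–09:30, 10:30–10:45, 12:15–13:15, 15:45–17:00.
Sven ∩ Elena ∩ Maya: 09:15–09:30, 15:45–17:00.
Windows ≥ 60 min: 15:45–17:00.
Earliest such window starts at 15:45.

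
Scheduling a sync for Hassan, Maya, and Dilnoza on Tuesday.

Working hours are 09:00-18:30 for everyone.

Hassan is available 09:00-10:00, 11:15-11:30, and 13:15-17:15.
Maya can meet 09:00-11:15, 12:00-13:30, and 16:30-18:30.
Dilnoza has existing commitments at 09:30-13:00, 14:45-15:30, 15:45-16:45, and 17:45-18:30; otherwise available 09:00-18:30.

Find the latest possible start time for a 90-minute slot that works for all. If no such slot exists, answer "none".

none

Dilnoza free within 09:00–18:30: 09:00–09:30, 13:00–14:45, 15:30–15:45, 16:45–17:45.
Hassan ∩ Maya: 09:00–10:00, 13:15–13:30, 16:30–17:15.
Hassan ∩ Maya ∩ Dilnoza: 09:00–09:30, 13:15–13:30, 16:45–17:15.
Windows ≥ 90 min: (none).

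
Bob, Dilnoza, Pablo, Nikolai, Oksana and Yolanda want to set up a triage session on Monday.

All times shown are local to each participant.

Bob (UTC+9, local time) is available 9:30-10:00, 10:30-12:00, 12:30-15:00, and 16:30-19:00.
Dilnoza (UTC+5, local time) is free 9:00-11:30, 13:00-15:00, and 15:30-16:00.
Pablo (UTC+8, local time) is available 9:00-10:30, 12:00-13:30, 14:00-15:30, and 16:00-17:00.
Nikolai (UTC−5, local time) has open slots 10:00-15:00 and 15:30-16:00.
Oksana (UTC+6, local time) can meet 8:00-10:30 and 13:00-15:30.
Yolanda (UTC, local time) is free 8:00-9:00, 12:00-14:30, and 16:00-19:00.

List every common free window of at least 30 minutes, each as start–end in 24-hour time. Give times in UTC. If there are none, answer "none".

Bob → UTC: 00:30–01:00, 01:30–03:00, 03:30–06:00, 07:30–10:00.
Dilnoza → UTC: 04:00–06:30, 08:00–10:00, 10:30–11:00.
Pablo → UTC: 01:00–02:30, 04:00–05:30, 06:00–07:30, 08:00–09:00.
Nikolai → UTC: 15:00–20:00, 20:30–21:00.
Oksana → UTC: 02:00–04:30, 07:00–09:30.
Yolanda → UTC: 08:00–09:00, 12:00–14:30, 16:00–19:00.
Bob ∩ Dilnoza: 04:00–06:00, 08:00–10:00.
Bob ∩ Dilnoza ∩ Pablo: 04:00–05:30, 08:00–09:00.
Bob ∩ Dilnoza ∩ Pablo ∩ Nikolai: (none).
Bob ∩ Dilnoza ∩ Pablo ∩ Nikolai ∩ Oksana: (none).
Bob ∩ Dilnoza ∩ Pablo ∩ Nikolai ∩ Oksana ∩ Yolanda: (none).
Windows ≥ 30 min: (none).

none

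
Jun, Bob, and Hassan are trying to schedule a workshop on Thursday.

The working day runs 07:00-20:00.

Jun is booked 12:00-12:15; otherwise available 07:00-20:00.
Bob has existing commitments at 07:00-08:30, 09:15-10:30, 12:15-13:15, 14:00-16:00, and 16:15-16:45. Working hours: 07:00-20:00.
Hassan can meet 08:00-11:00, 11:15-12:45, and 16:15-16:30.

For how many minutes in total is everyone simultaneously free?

Jun free within 07:00–20:00: 07:00–12:00, 12:15–20:00.
Bob free within 07:00–20:00: 08:30–09:15, 10:30–12:15, 13:15–14:00, 16:00–16:15, 16:45–20:00.
Jun ∩ Bob: 08:30–09:15, 10:30–12:00, 13:15–14:00, 16:00–16:15, 16:45–20:00.
Jun ∩ Bob ∩ Hassan: 08:30–09:15, 10:30–11:00, 11:15–12:00.
Total common minutes: 45 + 30 + 45 = 120.

120 minutes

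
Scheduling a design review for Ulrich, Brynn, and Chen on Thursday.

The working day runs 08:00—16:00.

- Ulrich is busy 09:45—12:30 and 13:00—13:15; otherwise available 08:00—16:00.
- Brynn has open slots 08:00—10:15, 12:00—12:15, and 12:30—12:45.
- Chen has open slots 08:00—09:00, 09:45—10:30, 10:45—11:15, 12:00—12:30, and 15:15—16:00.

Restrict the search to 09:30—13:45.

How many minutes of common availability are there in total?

0 minutes

Ulrich free within 08:00–16:00: 08:00–09:45, 12:30–13:00, 13:15–16:00.
Ulrich ∩ Brynn: 08:00–09:45, 12:30–12:45.
Ulrich ∩ Brynn ∩ Chen: 08:00–09:00.
Restricted to 09:30–13:45: (none).
Total common minutes: 0.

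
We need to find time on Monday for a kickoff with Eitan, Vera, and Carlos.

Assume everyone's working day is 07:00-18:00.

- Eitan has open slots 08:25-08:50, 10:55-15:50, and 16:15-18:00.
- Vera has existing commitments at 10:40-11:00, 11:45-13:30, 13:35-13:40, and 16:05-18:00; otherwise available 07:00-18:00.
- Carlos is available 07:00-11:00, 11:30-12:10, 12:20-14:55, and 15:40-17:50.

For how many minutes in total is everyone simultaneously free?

Vera free within 07:00–18:00: 07:00–10:40, 11:00–11:45, 13:30–13:35, 13:40–16:05.
Eitan ∩ Vera: 08:25–08:50, 11:00–11:45, 13:30–13:35, 13:40–15:50.
Eitan ∩ Vera ∩ Carlos: 08:25–08:50, 11:30–11:45, 13:30–13:35, 13:40–14:55, 15:40–15:50.
Total common minutes: 25 + 15 + 5 + 75 + 10 = 130.

130 minutes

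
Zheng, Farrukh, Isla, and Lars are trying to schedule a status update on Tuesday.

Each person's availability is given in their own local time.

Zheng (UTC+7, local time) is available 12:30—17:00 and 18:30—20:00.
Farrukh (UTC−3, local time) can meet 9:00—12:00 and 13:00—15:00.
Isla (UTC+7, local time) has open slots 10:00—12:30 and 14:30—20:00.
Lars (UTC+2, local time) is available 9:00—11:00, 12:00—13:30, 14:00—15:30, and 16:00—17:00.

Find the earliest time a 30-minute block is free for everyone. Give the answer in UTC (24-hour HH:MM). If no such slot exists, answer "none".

Zheng → UTC: 05:30–10:00, 11:30–13:00.
Farrukh → UTC: 12:00–15:00, 16:00–18:00.
Isla → UTC: 03:00–05:30, 07:30–13:00.
Lars → UTC: 07:00–09:00, 10:00–11:30, 12:00–13:30, 14:00–15:00.
Zheng ∩ Farrukh: 12:00–13:00.
Zheng ∩ Farrukh ∩ Isla: 12:00–13:00.
Zheng ∩ Farrukh ∩ Isla ∩ Lars: 12:00–13:00.
Windows ≥ 30 min: 12:00–13:00.
Earliest such window starts at 12:00.

12:00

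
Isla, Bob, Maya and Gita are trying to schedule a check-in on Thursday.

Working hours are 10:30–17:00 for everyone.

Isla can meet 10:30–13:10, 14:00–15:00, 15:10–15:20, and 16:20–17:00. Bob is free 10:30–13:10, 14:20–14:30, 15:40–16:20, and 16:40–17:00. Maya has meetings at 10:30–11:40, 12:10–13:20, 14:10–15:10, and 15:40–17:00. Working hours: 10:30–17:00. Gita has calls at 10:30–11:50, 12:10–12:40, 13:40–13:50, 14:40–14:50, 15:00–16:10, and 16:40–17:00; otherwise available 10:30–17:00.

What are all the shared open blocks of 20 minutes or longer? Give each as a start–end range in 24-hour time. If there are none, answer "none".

11:50–12:10

Maya free within 10:30–17:00: 11:40–12:10, 13:20–14:10, 15:10–15:40.
Gita free within 10:30–17:00: 11:50–12:10, 12:40–13:40, 13:50–14:40, 14:50–15:00, 16:10–16:40.
Isla ∩ Bob: 10:30–13:10, 14:20–14:30, 16:40–17:00.
Isla ∩ Bob ∩ Maya: 11:40–12:10.
Isla ∩ Bob ∩ Maya ∩ Gita: 11:50–12:10.
Windows ≥ 20 min: 11:50–12:10.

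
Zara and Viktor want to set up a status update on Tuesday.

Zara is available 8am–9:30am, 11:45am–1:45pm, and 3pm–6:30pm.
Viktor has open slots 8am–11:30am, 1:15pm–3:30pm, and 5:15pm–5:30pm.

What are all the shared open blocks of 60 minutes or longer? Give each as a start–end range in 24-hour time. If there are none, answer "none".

Zara ∩ Viktor: 08:00–09:30, 13:15–13:45, 15:00–15:30, 17:15–17:30.
Windows ≥ 60 min: 08:00–09:30.

08:00–09:30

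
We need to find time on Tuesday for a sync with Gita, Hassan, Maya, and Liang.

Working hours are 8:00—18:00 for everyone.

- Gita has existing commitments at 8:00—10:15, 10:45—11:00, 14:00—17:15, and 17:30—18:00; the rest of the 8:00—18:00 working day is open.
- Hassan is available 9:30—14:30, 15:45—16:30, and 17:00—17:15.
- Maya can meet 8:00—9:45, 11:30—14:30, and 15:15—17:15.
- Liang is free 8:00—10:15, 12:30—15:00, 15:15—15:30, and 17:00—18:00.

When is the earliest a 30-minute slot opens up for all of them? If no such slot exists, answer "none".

Gita free within 08:00–18:00: 10:15–10:45, 11:00–14:00, 17:15–17:30.
Gita ∩ Hassan: 10:15–10:45, 11:00–14:00.
Gita ∩ Hassan ∩ Maya: 11:30–14:00.
Gita ∩ Hassan ∩ Maya ∩ Liang: 12:30–14:00.
Windows ≥ 30 min: 12:30–14:00.
Earliest such window starts at 12:30.

12:30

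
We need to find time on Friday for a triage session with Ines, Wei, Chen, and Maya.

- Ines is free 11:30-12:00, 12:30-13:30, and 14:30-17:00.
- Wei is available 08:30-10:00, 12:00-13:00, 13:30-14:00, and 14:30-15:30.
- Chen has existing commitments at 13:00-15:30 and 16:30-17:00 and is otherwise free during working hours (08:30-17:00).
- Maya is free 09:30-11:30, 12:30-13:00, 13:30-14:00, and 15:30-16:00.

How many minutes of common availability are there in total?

30 minutes

Chen free within 08:30–17:00: 08:30–13:00, 15:30–16:30.
Ines ∩ Wei: 12:30–13:00, 14:30–15:30.
Ines ∩ Wei ∩ Chen: 12:30–13:00.
Ines ∩ Wei ∩ Chen ∩ Maya: 12:30–13:00.
Total common minutes: 30.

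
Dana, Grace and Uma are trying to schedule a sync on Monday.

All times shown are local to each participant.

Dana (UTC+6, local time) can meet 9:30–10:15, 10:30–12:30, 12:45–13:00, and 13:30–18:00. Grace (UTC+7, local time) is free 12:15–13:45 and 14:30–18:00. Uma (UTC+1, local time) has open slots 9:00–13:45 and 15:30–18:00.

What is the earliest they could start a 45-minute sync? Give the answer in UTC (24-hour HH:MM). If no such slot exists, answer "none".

Dana → UTC: 03:30–04:15, 04:30–06:30, 06:45–07:00, 07:30–12:00.
Grace → UTC: 05:15–06:45, 07:30–11:00.
Uma → UTC: 08:00–12:45, 14:30–17:00.
Dana ∩ Grace: 05:15–06:30, 07:30–11:00.
Dana ∩ Grace ∩ Uma: 08:00–11:00.
Windows ≥ 45 min: 08:00–11:00.
Earliest such window starts at 08:00.

08:00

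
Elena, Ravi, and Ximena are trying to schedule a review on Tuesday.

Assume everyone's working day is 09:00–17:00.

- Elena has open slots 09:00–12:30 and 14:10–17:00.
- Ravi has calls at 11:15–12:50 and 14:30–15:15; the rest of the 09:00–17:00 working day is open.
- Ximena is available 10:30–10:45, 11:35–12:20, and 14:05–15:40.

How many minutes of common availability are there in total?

Ravi free within 09:00–17:00: 09:00–11:15, 12:50–14:30, 15:15–17:00.
Elena ∩ Ravi: 09:00–11:15, 14:10–14:30, 15:15–17:00.
Elena ∩ Ravi ∩ Ximena: 10:30–10:45, 14:10–14:30, 15:15–15:40.
Total common minutes: 15 + 20 + 25 = 60.

60 minutes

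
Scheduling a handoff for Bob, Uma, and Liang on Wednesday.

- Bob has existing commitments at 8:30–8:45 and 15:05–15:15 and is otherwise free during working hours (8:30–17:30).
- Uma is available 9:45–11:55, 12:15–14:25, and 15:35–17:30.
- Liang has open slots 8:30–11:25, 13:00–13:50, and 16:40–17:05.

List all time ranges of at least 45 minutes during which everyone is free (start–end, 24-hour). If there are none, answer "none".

Bob free within 08:30–17:30: 08:45–15:05, 15:15–17:30.
Bob ∩ Uma: 09:45–11:55, 12:15–14:25, 15:35–17:30.
Bob ∩ Uma ∩ Liang: 09:45–11:25, 13:00–13:50, 16:40–17:05.
Windows ≥ 45 min: 09:45–11:25, 13:00–13:50.

09:45–11:25, 13:00–13:50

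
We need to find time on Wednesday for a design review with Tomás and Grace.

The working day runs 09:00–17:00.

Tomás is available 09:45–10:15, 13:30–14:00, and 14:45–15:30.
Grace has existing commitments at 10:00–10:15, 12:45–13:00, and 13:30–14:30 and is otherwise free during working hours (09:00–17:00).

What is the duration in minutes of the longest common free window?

45 minutes

Grace free within 09:00–17:00: 09:00–10:00, 10:15–12:45, 13:00–13:30, 14:30–17:00.
Tomás ∩ Grace: 09:45–10:00, 14:45–15:30.
Common window lengths: 15, 45 min; longest is 45.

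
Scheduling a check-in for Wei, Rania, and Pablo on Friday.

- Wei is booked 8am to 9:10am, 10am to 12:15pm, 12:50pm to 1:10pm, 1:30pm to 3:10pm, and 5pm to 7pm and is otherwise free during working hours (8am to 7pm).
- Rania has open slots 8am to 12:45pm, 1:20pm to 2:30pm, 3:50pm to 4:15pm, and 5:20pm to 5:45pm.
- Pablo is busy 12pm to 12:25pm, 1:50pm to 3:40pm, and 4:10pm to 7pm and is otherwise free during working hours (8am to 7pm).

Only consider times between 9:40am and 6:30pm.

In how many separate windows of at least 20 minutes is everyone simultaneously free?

3

Wei free within 08:00–19:00: 09:10–10:00, 12:15–12:50, 13:10–13:30, 15:10–17:00.
Pablo free within 08:00–19:00: 08:00–12:00, 12:25–13:50, 15:40–16:10.
Wei ∩ Rania: 09:10–10:00, 12:15–12:45, 13:20–13:30, 15:50–16:15.
Wei ∩ Rania ∩ Pablo: 09:10–10:00, 12:25–12:45, 13:20–13:30, 15:50–16:10.
Restricted to 09:40–18:30: 09:40–10:00, 12:25–12:45, 13:20–13:30, 15:50–16:10.
Windows ≥ 20 min: 09:40–10:00, 12:25–12:45, 15:50–16:10.
That's 3 windows.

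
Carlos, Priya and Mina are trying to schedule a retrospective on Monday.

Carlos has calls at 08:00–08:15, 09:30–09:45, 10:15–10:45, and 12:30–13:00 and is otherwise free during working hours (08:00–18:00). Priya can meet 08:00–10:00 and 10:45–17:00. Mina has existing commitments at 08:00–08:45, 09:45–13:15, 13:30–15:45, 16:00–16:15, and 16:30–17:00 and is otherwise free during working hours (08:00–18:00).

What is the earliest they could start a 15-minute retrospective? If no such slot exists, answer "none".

Carlos free within 08:00–18:00: 08:15–09:30, 09:45–10:15, 10:45–12:30, 13:00–18:00.
Mina free within 08:00–18:00: 08:45–09:45, 13:15–13:30, 15:45–16:00, 16:15–16:30, 17:00–18:00.
Carlos ∩ Priya: 08:15–09:30, 09:45–10:00, 10:45–12:30, 13:00–17:00.
Carlos ∩ Priya ∩ Mina: 08:45–09:30, 13:15–13:30, 15:45–16:00, 16:15–16:30.
Windows ≥ 15 min: 08:45–09:30, 13:15–13:30, 15:45–16:00, 16:15–16:30.
Earliest such window starts at 08:45.

08:45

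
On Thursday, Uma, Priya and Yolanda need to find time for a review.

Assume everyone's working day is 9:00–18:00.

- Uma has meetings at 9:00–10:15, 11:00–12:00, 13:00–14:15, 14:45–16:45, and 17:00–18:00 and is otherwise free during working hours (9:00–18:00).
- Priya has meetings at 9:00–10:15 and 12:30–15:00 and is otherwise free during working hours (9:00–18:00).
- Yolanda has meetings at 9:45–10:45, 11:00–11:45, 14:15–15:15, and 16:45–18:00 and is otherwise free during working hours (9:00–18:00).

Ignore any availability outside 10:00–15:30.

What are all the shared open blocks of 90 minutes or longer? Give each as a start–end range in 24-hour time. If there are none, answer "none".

none

Uma free within 09:00–18:00: 10:15–11:00, 12:00–13:00, 14:15–14:45, 16:45–17:00.
Priya free within 09:00–18:00: 10:15–12:30, 15:00–18:00.
Yolanda free within 09:00–18:00: 09:00–09:45, 10:45–11:00, 11:45–14:15, 15:15–16:45.
Uma ∩ Priya: 10:15–11:00, 12:00–12:30, 16:45–17:00.
Uma ∩ Priya ∩ Yolanda: 10:45–11:00, 12:00–12:30.
Restricted to 10:00–15:30: 10:45–11:00, 12:00–12:30.
Windows ≥ 90 min: (none).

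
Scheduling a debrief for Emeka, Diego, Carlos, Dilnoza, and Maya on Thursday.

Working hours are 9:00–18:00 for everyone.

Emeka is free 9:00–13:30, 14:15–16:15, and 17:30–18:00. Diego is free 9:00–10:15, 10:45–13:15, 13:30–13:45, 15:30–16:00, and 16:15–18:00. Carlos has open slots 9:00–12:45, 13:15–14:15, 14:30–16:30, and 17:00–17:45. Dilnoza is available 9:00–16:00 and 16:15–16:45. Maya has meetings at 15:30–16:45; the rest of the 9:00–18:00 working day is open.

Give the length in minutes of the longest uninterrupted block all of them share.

Maya free within 09:00–18:00: 09:00–15:30, 16:45–18:00.
Emeka ∩ Diego: 09:00–10:15, 10:45–13:15, 15:30–16:00, 17:30–18:00.
Emeka ∩ Diego ∩ Carlos: 09:00–10:15, 10:45–12:45, 15:30–16:00, 17:30–17:45.
Emeka ∩ Diego ∩ Carlos ∩ Dilnoza: 09:00–10:15, 10:45–12:45, 15:30–16:00.
Emeka ∩ Diego ∩ Carlos ∩ Dilnoza ∩ Maya: 09:00–10:15, 10:45–12:45.
Common window lengths: 75, 120 min; longest is 120.

120 minutes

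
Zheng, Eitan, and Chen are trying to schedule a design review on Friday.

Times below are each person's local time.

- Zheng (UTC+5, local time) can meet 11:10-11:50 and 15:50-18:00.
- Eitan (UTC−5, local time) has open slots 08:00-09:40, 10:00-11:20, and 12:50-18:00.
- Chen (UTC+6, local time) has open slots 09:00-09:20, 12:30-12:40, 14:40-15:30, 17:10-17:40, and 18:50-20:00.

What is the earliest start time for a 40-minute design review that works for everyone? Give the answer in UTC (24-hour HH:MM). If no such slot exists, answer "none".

none

Zheng → UTC: 06:10–06:50, 10:50–13:00.
Eitan → UTC: 13:00–14:40, 15:00–16:20, 17:50–23:00.
Chen → UTC: 03:00–03:20, 06:30–06:40, 08:40–09:30, 11:10–11:40, 12:50–14:00.
Zheng ∩ Eitan: (none).
Zheng ∩ Eitan ∩ Chen: (none).
Windows ≥ 40 min: (none).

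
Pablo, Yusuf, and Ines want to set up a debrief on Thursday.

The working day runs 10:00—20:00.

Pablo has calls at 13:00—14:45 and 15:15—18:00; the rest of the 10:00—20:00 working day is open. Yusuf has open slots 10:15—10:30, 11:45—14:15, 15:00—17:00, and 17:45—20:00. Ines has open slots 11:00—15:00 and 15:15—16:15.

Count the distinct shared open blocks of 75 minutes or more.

Pablo free within 10:00–20:00: 10:00–13:00, 14:45–15:15, 18:00–20:00.
Pablo ∩ Yusuf: 10:15–10:30, 11:45–13:00, 15:00–15:15, 18:00–20:00.
Pablo ∩ Yusuf ∩ Ines: 11:45–13:00.
Windows ≥ 75 min: 11:45–13:00.
That's 1 window.

1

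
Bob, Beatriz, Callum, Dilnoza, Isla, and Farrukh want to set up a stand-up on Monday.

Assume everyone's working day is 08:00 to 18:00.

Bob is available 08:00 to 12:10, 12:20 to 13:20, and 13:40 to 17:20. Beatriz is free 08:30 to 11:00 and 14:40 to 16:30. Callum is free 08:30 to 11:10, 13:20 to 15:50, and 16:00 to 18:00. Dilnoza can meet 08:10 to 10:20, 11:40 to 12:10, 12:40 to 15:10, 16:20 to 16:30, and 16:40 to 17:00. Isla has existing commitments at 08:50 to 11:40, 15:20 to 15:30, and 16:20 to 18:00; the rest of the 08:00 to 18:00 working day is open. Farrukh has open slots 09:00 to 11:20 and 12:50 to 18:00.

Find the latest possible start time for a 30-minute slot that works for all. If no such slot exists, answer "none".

Isla free within 08:00–18:00: 08:00–08:50, 11:40–15:20, 15:30–16:20.
Bob ∩ Beatriz: 08:30–11:00, 14:40–16:30.
Bob ∩ Beatriz ∩ Callum: 08:30–11:00, 14:40–15:50, 16:00–16:30.
Bob ∩ Beatriz ∩ Callum ∩ Dilnoza: 08:30–10:20, 14:40–15:10, 16:20–16:30.
Bob ∩ Beatriz ∩ Callum ∩ Dilnoza ∩ Isla: 08:30–08:50, 14:40–15:10.
Bob ∩ Beatriz ∩ Callum ∩ Dilnoza ∩ Isla ∩ Farrukh: 14:40–15:10.
Windows ≥ 30 min: 14:40–15:10.
Latest start in the last window 14:40–15:10 is 15:10 − 30 min = 14:40.

14:40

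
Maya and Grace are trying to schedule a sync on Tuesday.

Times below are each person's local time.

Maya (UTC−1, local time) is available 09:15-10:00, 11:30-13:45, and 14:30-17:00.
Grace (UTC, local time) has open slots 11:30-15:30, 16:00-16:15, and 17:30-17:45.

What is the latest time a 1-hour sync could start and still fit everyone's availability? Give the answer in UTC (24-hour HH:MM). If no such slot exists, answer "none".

Maya → UTC: 10:15–11:00, 12:30–14:45, 15:30–18:00.
Grace → UTC: 11:30–15:30, 16:00–16:15, 17:30–17:45.
Maya ∩ Grace: 12:30–14:45, 16:00–16:15, 17:30–17:45.
Windows ≥ 60 min: 12:30–14:45.
Latest start in the last window 12:30–14:45 is 14:45 − 60 min = 13:45.

13:45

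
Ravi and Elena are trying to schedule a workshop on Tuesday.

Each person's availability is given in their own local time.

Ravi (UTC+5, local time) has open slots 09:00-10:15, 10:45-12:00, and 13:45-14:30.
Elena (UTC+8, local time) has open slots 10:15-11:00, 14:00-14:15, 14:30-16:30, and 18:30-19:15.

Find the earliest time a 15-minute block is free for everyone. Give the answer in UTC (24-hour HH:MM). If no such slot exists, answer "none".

06:00

Ravi → UTC: 04:00–05:15, 05:45–07:00, 08:45–09:30.
Elena → UTC: 02:15–03:00, 06:00–06:15, 06:30–08:30, 10:30–11:15.
Ravi ∩ Elena: 06:00–06:15, 06:30–07:00.
Windows ≥ 15 min: 06:00–06:15, 06:30–07:00.
Earliest such window starts at 06:00.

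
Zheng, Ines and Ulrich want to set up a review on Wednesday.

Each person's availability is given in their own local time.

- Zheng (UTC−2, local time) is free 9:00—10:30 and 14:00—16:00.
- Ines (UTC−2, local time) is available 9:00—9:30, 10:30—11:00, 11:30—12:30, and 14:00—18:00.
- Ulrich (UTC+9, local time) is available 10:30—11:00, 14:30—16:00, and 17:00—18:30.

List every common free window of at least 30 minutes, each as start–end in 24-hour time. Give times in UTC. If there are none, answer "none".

none

Zheng → UTC: 11:00–12:30, 16:00–18:00.
Ines → UTC: 11:00–11:30, 12:30–13:00, 13:30–14:30, 16:00–20:00.
Ulrich → UTC: 01:30–02:00, 05:30–07:00, 08:00–09:30.
Zheng ∩ Ines: 11:00–11:30, 16:00–18:00.
Zheng ∩ Ines ∩ Ulrich: (none).
Windows ≥ 30 min: (none).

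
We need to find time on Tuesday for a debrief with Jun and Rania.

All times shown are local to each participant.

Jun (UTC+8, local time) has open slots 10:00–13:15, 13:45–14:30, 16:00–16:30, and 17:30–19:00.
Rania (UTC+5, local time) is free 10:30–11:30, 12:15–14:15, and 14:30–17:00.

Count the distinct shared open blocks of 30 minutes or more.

Jun → UTC: 02:00–05:15, 05:45–06:30, 08:00–08:30, 09:30–11:00.
Rania → UTC: 05:30–06:30, 07:15–09:15, 09:30–12:00.
Jun ∩ Rania: 05:45–06:30, 08:00–08:30, 09:30–11:00.
Windows ≥ 30 min: 05:45–06:30, 08:00–08:30, 09:30–11:00.
That's 3 windows.

3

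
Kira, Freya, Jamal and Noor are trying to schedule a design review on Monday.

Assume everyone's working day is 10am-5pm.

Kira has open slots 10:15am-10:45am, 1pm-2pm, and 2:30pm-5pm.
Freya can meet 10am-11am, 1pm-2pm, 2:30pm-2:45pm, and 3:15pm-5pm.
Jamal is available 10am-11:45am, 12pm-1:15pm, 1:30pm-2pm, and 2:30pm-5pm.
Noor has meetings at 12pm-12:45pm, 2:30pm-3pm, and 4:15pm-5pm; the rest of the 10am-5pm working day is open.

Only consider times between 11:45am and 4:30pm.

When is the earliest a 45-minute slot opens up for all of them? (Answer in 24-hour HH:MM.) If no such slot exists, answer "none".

Noor free within 10:00–17:00: 10:00–12:00, 12:45–14:30, 15:00–16:15.
Kira ∩ Freya: 10:15–10:45, 13:00–14:00, 14:30–14:45, 15:15–17:00.
Kira ∩ Freya ∩ Jamal: 10:15–10:45, 13:00–13:15, 13:30–14:00, 14:30–14:45, 15:15–17:00.
Kira ∩ Freya ∩ Jamal ∩ Noor: 10:15–10:45, 13:00–13:15, 13:30–14:00, 15:15–16:15.
Restricted to 11:45–16:30: 13:00–13:15, 13:30–14:00, 15:15–16:15.
Windows ≥ 45 min: 15:15–16:15.
Earliest such window starts at 15:15.

15:15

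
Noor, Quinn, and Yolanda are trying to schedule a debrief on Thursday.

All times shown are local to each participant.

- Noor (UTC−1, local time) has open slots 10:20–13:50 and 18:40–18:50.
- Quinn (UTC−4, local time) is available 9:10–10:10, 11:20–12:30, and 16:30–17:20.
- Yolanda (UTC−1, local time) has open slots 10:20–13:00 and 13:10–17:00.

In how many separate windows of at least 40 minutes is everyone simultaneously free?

1

Noor → UTC: 11:20–14:50, 19:40–19:50.
Quinn → UTC: 13:10–14:10, 15:20–16:30, 20:30–21:20.
Yolanda → UTC: 11:20–14:00, 14:10–18:00.
Noor ∩ Quinn: 13:10–14:10.
Noor ∩ Quinn ∩ Yolanda: 13:10–14:00.
Windows ≥ 40 min: 13:10–14:00.
That's 1 window.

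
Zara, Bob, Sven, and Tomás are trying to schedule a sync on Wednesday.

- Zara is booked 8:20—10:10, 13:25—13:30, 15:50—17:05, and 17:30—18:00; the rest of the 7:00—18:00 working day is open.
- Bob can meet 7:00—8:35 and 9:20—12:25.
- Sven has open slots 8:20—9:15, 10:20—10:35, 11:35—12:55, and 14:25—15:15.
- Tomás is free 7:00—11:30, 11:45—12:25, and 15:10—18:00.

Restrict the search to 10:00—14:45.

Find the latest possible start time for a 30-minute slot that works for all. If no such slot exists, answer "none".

11:55

Zara free within 07:00–18:00: 07:00–08:20, 10:10–13:25, 13:30–15:50, 17:05–17:30.
Zara ∩ Bob: 07:00–08:20, 10:10–12:25.
Zara ∩ Bob ∩ Sven: 10:20–10:35, 11:35–12:25.
Zara ∩ Bob ∩ Sven ∩ Tomás: 10:20–10:35, 11:45–12:25.
Restricted to 10:00–14:45: 10:20–10:35, 11:45–12:25.
Windows ≥ 30 min: 11:45–12:25.
Latest start in the last window 11:45–12:25 is 12:25 − 30 min = 11:55.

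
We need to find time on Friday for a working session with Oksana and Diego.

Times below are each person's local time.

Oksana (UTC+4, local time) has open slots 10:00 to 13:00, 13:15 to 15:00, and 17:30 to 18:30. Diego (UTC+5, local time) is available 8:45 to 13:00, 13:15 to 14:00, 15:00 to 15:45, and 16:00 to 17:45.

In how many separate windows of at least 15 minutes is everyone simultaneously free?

Oksana → UTC: 06:00–09:00, 09:15–11:00, 13:30–14:30.
Diego → UTC: 03:45–08:00, 08:15–09:00, 10:00–10:45, 11:00–12:45.
Oksana ∩ Diego: 06:00–08:00, 08:15–09:00, 10:00–10:45.
Windows ≥ 15 min: 06:00–08:00, 08:15–09:00, 10:00–10:45.
That's 3 windows.

3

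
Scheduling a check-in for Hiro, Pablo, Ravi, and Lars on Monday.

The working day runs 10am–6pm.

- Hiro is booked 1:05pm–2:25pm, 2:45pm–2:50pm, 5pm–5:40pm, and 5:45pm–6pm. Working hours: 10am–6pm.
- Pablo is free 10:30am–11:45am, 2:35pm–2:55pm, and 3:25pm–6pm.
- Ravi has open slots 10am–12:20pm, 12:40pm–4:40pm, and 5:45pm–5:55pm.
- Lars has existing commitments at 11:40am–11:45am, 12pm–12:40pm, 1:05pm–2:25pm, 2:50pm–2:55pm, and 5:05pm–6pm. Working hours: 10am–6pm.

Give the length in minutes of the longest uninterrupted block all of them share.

Hiro free within 10:00–18:00: 10:00–13:05, 14:25–14:45, 14:50–17:00, 17:40–17:45.
Lars free within 10:00–18:00: 10:00–11:40, 11:45–12:00, 12:40–13:05, 14:25–14:50, 14:55–17:05.
Hiro ∩ Pablo: 10:30–11:45, 14:35–14:45, 14:50–14:55, 15:25–17:00, 17:40–17:45.
Hiro ∩ Pablo ∩ Ravi: 10:30–11:45, 14:35–14:45, 14:50–14:55, 15:25–16:40.
Hiro ∩ Pablo ∩ Ravi ∩ Lars: 10:30–11:40, 14:35–14:45, 15:25–16:40.
Common window lengths: 70, 10, 75 min; longest is 75.

75 minutes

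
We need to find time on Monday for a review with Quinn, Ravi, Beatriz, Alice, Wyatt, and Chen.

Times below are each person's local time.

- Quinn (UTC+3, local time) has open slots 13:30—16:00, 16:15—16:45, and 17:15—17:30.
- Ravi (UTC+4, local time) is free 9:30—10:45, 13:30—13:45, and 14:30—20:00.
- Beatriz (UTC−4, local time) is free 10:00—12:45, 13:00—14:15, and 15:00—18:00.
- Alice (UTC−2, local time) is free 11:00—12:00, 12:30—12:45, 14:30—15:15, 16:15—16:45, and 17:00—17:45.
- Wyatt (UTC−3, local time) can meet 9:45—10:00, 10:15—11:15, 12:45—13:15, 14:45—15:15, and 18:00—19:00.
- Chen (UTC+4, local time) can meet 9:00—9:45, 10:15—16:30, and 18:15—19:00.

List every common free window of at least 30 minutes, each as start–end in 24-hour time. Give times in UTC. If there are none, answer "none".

Quinn → UTC: 10:30–13:00, 13:15–13:45, 14:15–14:30.
Ravi → UTC: 05:30–06:45, 09:30–09:45, 10:30–16:00.
Beatriz → UTC: 14:00–16:45, 17:00–18:15, 19:00–22:00.
Alice → UTC: 13:00–14:00, 14:30–14:45, 16:30–17:15, 18:15–18:45, 19:00–19:45.
Wyatt → UTC: 12:45–13:00, 13:15–14:15, 15:45–16:15, 17:45–18:15, 21:00–22:00.
Chen → UTC: 05:00–05:45, 06:15–12:30, 14:15–15:00.
Quinn ∩ Ravi: 10:30–13:00, 13:15–13:45, 14:15–14:30.
Quinn ∩ Ravi ∩ Beatriz: 14:15–14:30.
Quinn ∩ Ravi ∩ Beatriz ∩ Alice: (none).
Quinn ∩ Ravi ∩ Beatriz ∩ Alice ∩ Wyatt: (none).
Quinn ∩ Ravi ∩ Beatriz ∩ Alice ∩ Wyatt ∩ Chen: (none).
Windows ≥ 30 min: (none).

none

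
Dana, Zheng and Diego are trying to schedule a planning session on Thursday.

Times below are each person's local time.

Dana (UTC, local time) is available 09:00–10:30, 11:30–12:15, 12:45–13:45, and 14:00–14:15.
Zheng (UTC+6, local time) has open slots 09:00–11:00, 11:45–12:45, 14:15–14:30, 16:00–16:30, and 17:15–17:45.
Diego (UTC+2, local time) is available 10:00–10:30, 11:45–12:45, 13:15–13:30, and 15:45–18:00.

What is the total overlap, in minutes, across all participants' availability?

30 minutes

Dana → UTC: 09:00–10:30, 11:30–12:15, 12:45–13:45, 14:00–14:15.
Zheng → UTC: 03:00–05:00, 05:45–06:45, 08:15–08:30, 10:00–10:30, 11:15–11:45.
Diego → UTC: 08:00–08:30, 09:45–10:45, 11:15–11:30, 13:45–16:00.
Dana ∩ Zheng: 10:00–10:30, 11:30–11:45.
Dana ∩ Zheng ∩ Diego: 10:00–10:30.
Total common minutes: 30.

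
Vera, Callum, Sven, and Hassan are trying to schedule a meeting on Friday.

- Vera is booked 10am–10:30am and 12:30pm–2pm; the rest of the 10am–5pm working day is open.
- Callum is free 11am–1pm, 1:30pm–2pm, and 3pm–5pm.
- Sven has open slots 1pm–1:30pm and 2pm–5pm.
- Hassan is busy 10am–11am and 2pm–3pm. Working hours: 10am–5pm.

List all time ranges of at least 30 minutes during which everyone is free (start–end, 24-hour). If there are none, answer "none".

Vera free within 10:00–17:00: 10:30–12:30, 14:00–17:00.
Hassan free within 10:00–17:00: 11:00–14:00, 15:00–17:00.
Vera ∩ Callum: 11:00–12:30, 15:00–17:00.
Vera ∩ Callum ∩ Sven: 15:00–17:00.
Vera ∩ Callum ∩ Sven ∩ Hassan: 15:00–17:00.
Windows ≥ 30 min: 15:00–17:00.

15:00–17:00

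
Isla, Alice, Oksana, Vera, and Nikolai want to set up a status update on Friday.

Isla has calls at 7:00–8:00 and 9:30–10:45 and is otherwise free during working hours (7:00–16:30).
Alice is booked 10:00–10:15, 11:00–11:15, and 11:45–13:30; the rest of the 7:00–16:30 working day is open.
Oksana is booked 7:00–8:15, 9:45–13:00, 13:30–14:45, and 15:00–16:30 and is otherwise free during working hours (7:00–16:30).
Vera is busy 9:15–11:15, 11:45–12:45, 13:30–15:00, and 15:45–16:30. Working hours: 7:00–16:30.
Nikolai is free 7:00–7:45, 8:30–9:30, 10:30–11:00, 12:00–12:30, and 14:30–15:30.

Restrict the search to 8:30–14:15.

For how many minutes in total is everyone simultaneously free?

Isla free within 07:00–16:30: 08:00–09:30, 10:45–16:30.
Alice free within 07:00–16:30: 07:00–10:00, 10:15–11:00, 11:15–11:45, 13:30–16:30.
Oksana free within 07:00–16:30: 08:15–09:45, 13:00–13:30, 14:45–15:00.
Vera free within 07:00–16:30: 07:00–09:15, 11:15–11:45, 12:45–13:30, 15:00–15:45.
Isla ∩ Alice: 08:00–09:30, 10:45–11:00, 11:15–11:45, 13:30–16:30.
Isla ∩ Alice ∩ Oksana: 08:15–09:30, 14:45–15:00.
Isla ∩ Alice ∩ Oksana ∩ Vera: 08:15–09:15.
Isla ∩ Alice ∩ Oksana ∩ Vera ∩ Nikolai: 08:30–09:15.
Restricted to 08:30–14:15: 08:30–09:15.
Total common minutes: 45.

45 minutes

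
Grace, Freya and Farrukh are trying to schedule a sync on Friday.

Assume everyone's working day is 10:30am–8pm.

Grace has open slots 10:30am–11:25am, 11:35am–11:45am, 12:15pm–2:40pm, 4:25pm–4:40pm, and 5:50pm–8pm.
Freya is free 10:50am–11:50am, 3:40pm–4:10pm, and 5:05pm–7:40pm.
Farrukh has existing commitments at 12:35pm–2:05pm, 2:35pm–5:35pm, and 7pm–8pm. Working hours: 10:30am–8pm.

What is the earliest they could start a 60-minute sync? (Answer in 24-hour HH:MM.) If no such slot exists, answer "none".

17:50

Farrukh free within 10:30–20:00: 10:30–12:35, 14:05–14:35, 17:35–19:00.
Grace ∩ Freya: 10:50–11:25, 11:35–11:45, 17:50–19:40.
Grace ∩ Freya ∩ Farrukh: 10:50–11:25, 11:35–11:45, 17:50–19:00.
Windows ≥ 60 min: 17:50–19:00.
Earliest such window starts at 17:50.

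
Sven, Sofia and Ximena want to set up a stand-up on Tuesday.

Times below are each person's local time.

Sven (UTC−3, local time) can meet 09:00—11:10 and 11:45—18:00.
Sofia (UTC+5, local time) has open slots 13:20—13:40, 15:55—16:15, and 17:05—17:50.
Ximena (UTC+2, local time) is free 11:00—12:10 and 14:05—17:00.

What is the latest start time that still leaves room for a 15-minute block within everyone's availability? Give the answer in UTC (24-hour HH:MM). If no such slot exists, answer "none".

Sven → UTC: 12:00–14:10, 14:45–21:00.
Sofia → UTC: 08:20–08:40, 10:55–11:15, 12:05–12:50.
Ximena → UTC: 09:00–10:10, 12:05–15:00.
Sven ∩ Sofia: 12:05–12:50.
Sven ∩ Sofia ∩ Ximena: 12:05–12:50.
Windows ≥ 15 min: 12:05–12:50.
Latest start in the last window 12:05–12:50 is 12:50 − 15 min = 12:35.

12:35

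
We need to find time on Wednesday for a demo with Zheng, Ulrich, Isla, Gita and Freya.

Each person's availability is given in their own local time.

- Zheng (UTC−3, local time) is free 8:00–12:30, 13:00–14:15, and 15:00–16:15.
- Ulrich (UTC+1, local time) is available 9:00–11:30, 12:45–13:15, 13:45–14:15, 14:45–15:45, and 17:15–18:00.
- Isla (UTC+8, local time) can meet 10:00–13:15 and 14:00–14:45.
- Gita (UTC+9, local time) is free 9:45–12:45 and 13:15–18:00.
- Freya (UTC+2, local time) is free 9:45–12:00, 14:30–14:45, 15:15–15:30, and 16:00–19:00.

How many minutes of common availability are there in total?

Zheng → UTC: 11:00–15:30, 16:00–17:15, 18:00–19:15.
Ulrich → UTC: 08:00–10:30, 11:45–12:15, 12:45–13:15, 13:45–14:45, 16:15–17:00.
Isla → UTC: 02:00–05:15, 06:00–06:45.
Gita → UTC: 00:45–03:45, 04:15–09:00.
Freya → UTC: 07:45–10:00, 12:30–12:45, 13:15–13:30, 14:00–17:00.
Zheng ∩ Ulrich: 11:45–12:15, 12:45–13:15, 13:45–14:45, 16:15–17:00.
Zheng ∩ Ulrich ∩ Isla: (none).
Zheng ∩ Ulrich ∩ Isla ∩ Gita: (none).
Zheng ∩ Ulrich ∩ Isla ∩ Gita ∩ Freya: (none).
Total common minutes: 0.

0 minutes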